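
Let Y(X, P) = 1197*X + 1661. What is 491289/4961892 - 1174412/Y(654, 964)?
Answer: -6276689479/4489733924 ≈ -1.3980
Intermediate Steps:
Y(X, P) = 1661 + 1197*X
491289/4961892 - 1174412/Y(654, 964) = 491289/4961892 - 1174412/(1661 + 1197*654) = 491289*(1/4961892) - 1174412/(1661 + 782838) = 163763/1653964 - 1174412/784499 = -6276689479/4489733924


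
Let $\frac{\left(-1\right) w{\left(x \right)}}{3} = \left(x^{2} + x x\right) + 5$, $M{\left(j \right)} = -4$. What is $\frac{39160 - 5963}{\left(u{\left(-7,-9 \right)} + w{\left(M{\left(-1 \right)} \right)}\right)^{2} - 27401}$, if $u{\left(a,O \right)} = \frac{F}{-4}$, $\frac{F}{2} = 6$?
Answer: $- \frac{33197}{14405} \approx -2.3045$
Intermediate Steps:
$F = 12$ ($F = 2 \cdot 6 = 12$)
$w{\left(x \right)} = -15 - 6 x^{2}$ ($w{\left(x \right)} = - 3 \left(\left(x^{2} + x x\right) + 5\right) = - 3 \left(\left(x^{2} + x^{2}\right) + 5\right) = - 3 \left(2 x^{2} + 5\right) = - 3 \left(5 + 2 x^{2}\right) = -15 - 6 x^{2}$)
$u{\left(a,O \right)} = -3$ ($u{\left(a,O \right)} = \frac{12}{-4} = 12 \left(- \frac{1}{4}\right) = -3$)
$\frac{39160 - 5963}{\left(u{\left(-7,-9 \right)} + w{\left(M{\left(-1 \right)} \right)}\right)^{2} - 27401} = \frac{39160 - 5963}{\left(-3 - \left(15 + 6 \left(-4\right)^{2}\right)\right)^{2} - 27401} = \frac{33197}{\left(-3 - 111\right)^{2} - 27401} = \frac{33197}{\left(-114\right)^{2} - 27401} = \frac{33197}{12996 - 27401} = \frac{33197}{-14405} = 33197 \left(- \frac{1}{14405}\right) = - \frac{33197}{14405}$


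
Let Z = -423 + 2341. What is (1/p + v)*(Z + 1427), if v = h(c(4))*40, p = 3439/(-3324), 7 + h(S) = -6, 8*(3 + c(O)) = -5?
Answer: -5992915380/3439 ≈ -1.7426e+6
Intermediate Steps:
c(O) = -29/8 (c(O) = -3 + (⅛)*(-5) = -3 - 5/8 = -29/8)
h(S) = -13 (h(S) = -7 - 6 = -13)
p = -3439/3324 (p = 3439*(-1/3324) = -3439/3324 ≈ -1.0346)
v = -520 (v = -13*40 = -520)
Z = 1918
(1/p + v)*(Z + 1427) = (1/(-3439/3324) - 520)*(1918 + 1427) = (-3324/3439 - 520)*3345 = -1791604/3439*3345 = -5992915380/3439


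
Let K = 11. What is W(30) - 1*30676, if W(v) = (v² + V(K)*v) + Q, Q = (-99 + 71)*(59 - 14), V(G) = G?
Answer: -30706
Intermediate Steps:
Q = -1260 (Q = -28*45 = -1260)
W(v) = -1260 + v² + 11*v (W(v) = (v² + 11*v) - 1260 = -1260 + v² + 11*v)
W(30) - 1*30676 = (-1260 + 30² + 11*30) - 1*30676 = (-1260 + 900 + 330) - 30676 = -30 - 30676 = -30706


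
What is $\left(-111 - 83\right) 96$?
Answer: $-18624$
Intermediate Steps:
$\left(-111 - 83\right) 96 = \left(-194\right) 96 = -18624$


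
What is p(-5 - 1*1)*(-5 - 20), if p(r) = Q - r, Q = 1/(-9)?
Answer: -1325/9 ≈ -147.22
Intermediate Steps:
Q = -⅑ ≈ -0.11111
p(r) = -⅑ - r
p(-5 - 1*1)*(-5 - 20) = (-⅑ - (-5 - 1*1))*(-5 - 20) = (-⅑ - (-5 - 1))*(-25) = (-⅑ - 1*(-6))*(-25) = (-⅑ + 6)*(-25) = (53/9)*(-25) = -1325/9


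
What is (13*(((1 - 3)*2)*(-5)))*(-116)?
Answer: -30160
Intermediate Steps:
(13*(((1 - 3)*2)*(-5)))*(-116) = (13*(-2*2*(-5)))*(-116) = (13*(-4*(-5)))*(-116) = (13*20)*(-116) = 260*(-116) = -30160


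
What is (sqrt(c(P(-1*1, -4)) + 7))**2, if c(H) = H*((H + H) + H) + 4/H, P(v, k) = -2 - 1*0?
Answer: 17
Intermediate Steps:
P(v, k) = -2 (P(v, k) = -2 + 0 = -2)
c(H) = 3*H**2 + 4/H (c(H) = H*(2*H + H) + 4/H = H*(3*H) + 4/H = 3*H**2 + 4/H)
(sqrt(c(P(-1*1, -4)) + 7))**2 = (sqrt((4 + 3*(-2)**3)/(-2) + 7))**2 = (sqrt(-(4 + 3*(-8))/2 + 7))**2 = (sqrt(-(4 - 24)/2 + 7))**2 = (sqrt(-1/2*(-20) + 7))**2 = (sqrt(10 + 7))**2 = (sqrt(17))**2 = 17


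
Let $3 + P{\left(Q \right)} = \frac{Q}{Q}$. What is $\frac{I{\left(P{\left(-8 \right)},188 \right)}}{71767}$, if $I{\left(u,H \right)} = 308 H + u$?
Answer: $\frac{57902}{71767} \approx 0.80681$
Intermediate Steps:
$P{\left(Q \right)} = -2$ ($P{\left(Q \right)} = -3 + \frac{Q}{Q} = -3 + 1 = -2$)
$I{\left(u,H \right)} = u + 308 H$
$\frac{I{\left(P{\left(-8 \right)},188 \right)}}{71767} = \frac{-2 + 308 \cdot 188}{71767} = \left(-2 + 57904\right) \frac{1}{71767} = 57902 \cdot \frac{1}{71767} = \frac{57902}{71767}$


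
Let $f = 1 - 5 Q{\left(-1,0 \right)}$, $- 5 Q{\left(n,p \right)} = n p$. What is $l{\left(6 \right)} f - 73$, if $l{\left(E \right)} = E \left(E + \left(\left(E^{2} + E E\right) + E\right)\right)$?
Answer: $431$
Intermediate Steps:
$l{\left(E \right)} = E \left(2 E + 2 E^{2}\right)$ ($l{\left(E \right)} = E \left(E + \left(\left(E^{2} + E^{2}\right) + E\right)\right) = E \left(E + \left(2 E^{2} + E\right)\right) = E \left(E + \left(E + 2 E^{2}\right)\right) = E \left(2 E + 2 E^{2}\right)$)
$Q{\left(n,p \right)} = - \frac{n p}{5}$
$f = 1$ ($f = 1 - 5 \left(\left(- \frac{1}{5}\right) \left(-1\right) 0\right) = 1 - 0 = 1 + 0 = 1$)
$l{\left(6 \right)} f - 73 = 2 \cdot 6^{2} \left(1 + 6\right) 1 - 73 = 2 \cdot 36 \cdot 7 \cdot 1 - 73 = 504 \cdot 1 - 73 = 504 - 73 = 431$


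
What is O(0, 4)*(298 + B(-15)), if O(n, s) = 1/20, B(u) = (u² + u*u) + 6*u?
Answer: 329/10 ≈ 32.900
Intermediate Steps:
B(u) = 2*u² + 6*u (B(u) = (u² + u²) + 6*u = 2*u² + 6*u)
O(n, s) = 1/20
O(0, 4)*(298 + B(-15)) = (298 + 2*(-15)*(3 - 15))/20 = (298 + 2*(-15)*(-12))/20 = (298 + 360)/20 = (1/20)*658 = 329/10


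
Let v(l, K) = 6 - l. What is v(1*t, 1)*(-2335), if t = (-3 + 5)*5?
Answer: 9340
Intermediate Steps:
t = 10 (t = 2*5 = 10)
v(1*t, 1)*(-2335) = (6 - 10)*(-2335) = -4*(-2335) = 9340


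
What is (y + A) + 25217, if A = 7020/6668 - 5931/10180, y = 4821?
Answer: 509754641203/16970060 ≈ 30038.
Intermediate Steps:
A = 7978923/16970060 (A = 7020*(1/6668) - 5931*1/10180 = 1755/1667 - 5931/10180 = 7978923/16970060 ≈ 0.47018)
(y + A) + 25217 = (4821 + 7978923/16970060) + 25217 = 81820638183/16970060 + 25217 = 509754641203/16970060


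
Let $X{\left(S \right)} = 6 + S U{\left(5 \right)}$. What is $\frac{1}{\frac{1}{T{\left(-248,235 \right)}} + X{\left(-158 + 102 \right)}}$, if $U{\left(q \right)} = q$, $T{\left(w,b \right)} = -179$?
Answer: $- \frac{179}{49047} \approx -0.0036496$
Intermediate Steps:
$X{\left(S \right)} = 6 + 5 S$ ($X{\left(S \right)} = 6 + S 5 = 6 + 5 S$)
$\frac{1}{\frac{1}{T{\left(-248,235 \right)}} + X{\left(-158 + 102 \right)}} = \frac{1}{\frac{1}{-179} + \left(6 + 5 \left(-158 + 102\right)\right)} = \frac{1}{- \frac{1}{179} + \left(6 + 5 \left(-56\right)\right)} = \frac{1}{- \frac{1}{179} + \left(6 - 280\right)} = \frac{1}{- \frac{1}{179} - 274} = \frac{1}{- \frac{49047}{179}} = - \frac{179}{49047}$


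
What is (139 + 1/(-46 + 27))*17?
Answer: 44880/19 ≈ 2362.1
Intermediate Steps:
(139 + 1/(-46 + 27))*17 = (139 + 1/(-19))*17 = (139 - 1/19)*17 = (2640/19)*17 = 44880/19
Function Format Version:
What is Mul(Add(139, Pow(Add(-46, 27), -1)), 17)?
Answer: Rational(44880, 19) ≈ 2362.1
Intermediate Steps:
Mul(Add(139, Pow(Add(-46, 27), -1)), 17) = Mul(Add(139, Pow(-19, -1)), 17) = Mul(Add(139, Rational(-1, 19)), 17) = Mul(Rational(2640, 19), 17) = Rational(44880, 19)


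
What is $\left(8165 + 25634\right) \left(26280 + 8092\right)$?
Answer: $1161739228$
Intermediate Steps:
$\left(8165 + 25634\right) \left(26280 + 8092\right) = 33799 \cdot 34372 = 1161739228$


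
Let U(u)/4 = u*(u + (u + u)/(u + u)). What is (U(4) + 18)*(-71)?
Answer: -6958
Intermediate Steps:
U(u) = 4*u*(1 + u) (U(u) = 4*(u*(u + (u + u)/(u + u))) = 4*(u*(u + (2*u)/((2*u)))) = 4*(u*(u + (2*u)*(1/(2*u)))) = 4*(u*(u + 1)) = 4*(u*(1 + u)) = 4*u*(1 + u))
(U(4) + 18)*(-71) = (4*4*(1 + 4) + 18)*(-71) = (4*4*5 + 18)*(-71) = (80 + 18)*(-71) = 98*(-71) = -6958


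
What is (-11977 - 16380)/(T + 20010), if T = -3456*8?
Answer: 28357/7638 ≈ 3.7126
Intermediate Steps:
T = -27648
(-11977 - 16380)/(T + 20010) = (-11977 - 16380)/(-27648 + 20010) = -28357/(-7638) = -28357*(-1/7638) = 28357/7638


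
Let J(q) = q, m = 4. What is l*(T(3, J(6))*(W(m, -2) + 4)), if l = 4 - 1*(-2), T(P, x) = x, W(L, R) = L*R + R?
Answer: -216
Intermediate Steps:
W(L, R) = R + L*R
l = 6 (l = 4 + 2 = 6)
l*(T(3, J(6))*(W(m, -2) + 4)) = 6*(6*(-2*(1 + 4) + 4)) = 6*(6*(-2*5 + 4)) = 6*(6*(-10 + 4)) = 6*(6*(-6)) = 6*(-36) = -216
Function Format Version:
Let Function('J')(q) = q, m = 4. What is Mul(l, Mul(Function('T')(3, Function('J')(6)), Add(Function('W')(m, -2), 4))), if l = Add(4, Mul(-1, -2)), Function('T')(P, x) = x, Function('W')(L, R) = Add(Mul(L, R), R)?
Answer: -216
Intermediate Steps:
Function('W')(L, R) = Add(R, Mul(L, R))
l = 6 (l = Add(4, 2) = 6)
Mul(l, Mul(Function('T')(3, Function('J')(6)), Add(Function('W')(m, -2), 4))) = Mul(6, Mul(6, Add(Mul(-2, Add(1, 4)), 4))) = Mul(6, Mul(6, Add(Mul(-2, 5), 4))) = Mul(6, Mul(6, Add(-10, 4))) = Mul(6, Mul(6, -6)) = Mul(6, -36) = -216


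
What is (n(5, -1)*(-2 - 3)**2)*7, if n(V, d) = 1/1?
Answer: 175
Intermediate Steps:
n(V, d) = 1
(n(5, -1)*(-2 - 3)**2)*7 = (1*(-2 - 3)**2)*7 = (1*(-5)**2)*7 = (1*25)*7 = 25*7 = 175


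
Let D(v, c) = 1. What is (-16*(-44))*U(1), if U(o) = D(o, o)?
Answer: 704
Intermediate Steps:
U(o) = 1
(-16*(-44))*U(1) = -16*(-44)*1 = 704*1 = 704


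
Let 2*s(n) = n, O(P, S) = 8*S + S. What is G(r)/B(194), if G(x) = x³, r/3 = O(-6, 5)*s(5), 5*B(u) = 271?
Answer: 1537734375/2168 ≈ 7.0929e+5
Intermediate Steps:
B(u) = 271/5 (B(u) = (⅕)*271 = 271/5)
O(P, S) = 9*S
s(n) = n/2
r = 675/2 (r = 3*((9*5)*((½)*5)) = 3*(45*(5/2)) = 3*(225/2) = 675/2 ≈ 337.50)
G(r)/B(194) = (675/2)³/(271/5) = (307546875/8)*(5/271) = 1537734375/2168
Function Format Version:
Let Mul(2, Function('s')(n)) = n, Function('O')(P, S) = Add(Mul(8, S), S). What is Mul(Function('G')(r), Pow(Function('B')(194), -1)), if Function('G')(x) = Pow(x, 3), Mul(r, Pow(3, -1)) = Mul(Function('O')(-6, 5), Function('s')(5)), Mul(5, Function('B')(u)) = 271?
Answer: Rational(1537734375, 2168) ≈ 7.0929e+5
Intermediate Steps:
Function('B')(u) = Rational(271, 5) (Function('B')(u) = Mul(Rational(1, 5), 271) = Rational(271, 5))
Function('O')(P, S) = Mul(9, S)
Function('s')(n) = Mul(Rational(1, 2), n)
r = Rational(675, 2) (r = Mul(3, Mul(Mul(9, 5), Mul(Rational(1, 2), 5))) = Mul(3, Mul(45, Rational(5, 2))) = Mul(3, Rational(225, 2)) = Rational(675, 2) ≈ 337.50)
Mul(Function('G')(r), Pow(Function('B')(194), -1)) = Mul(Pow(Rational(675, 2), 3), Pow(Rational(271, 5), -1)) = Mul(Rational(307546875, 8), Rational(5, 271)) = Rational(1537734375, 2168)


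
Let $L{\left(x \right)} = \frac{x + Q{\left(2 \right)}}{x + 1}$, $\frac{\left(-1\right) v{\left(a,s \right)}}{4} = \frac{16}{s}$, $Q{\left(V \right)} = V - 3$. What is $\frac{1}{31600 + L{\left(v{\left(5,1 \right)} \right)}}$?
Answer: $\frac{63}{1990865} \approx 3.1645 \cdot 10^{-5}$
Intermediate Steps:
$Q{\left(V \right)} = -3 + V$
$v{\left(a,s \right)} = - \frac{64}{s}$ ($v{\left(a,s \right)} = - 4 \frac{16}{s} = - \frac{64}{s}$)
$L{\left(x \right)} = \frac{-1 + x}{1 + x}$ ($L{\left(x \right)} = \frac{x + \left(-3 + 2\right)}{x + 1} = \frac{x - 1}{1 + x} = \frac{-1 + x}{1 + x}$)
$\frac{1}{31600 + L{\left(v{\left(5,1 \right)} \right)}} = \frac{1}{31600 + \frac{-1 - \frac{64}{1}}{1 - \frac{64}{1}}} = \frac{1}{31600 + \frac{-1 - 64}{1 - 64}} = \frac{1}{31600 + \frac{1}{-63} \left(-65\right)} = \frac{1}{31600 - - \frac{65}{63}} = \frac{1}{31600 + \frac{65}{63}} = \frac{1}{\frac{1990865}{63}} = \frac{63}{1990865}$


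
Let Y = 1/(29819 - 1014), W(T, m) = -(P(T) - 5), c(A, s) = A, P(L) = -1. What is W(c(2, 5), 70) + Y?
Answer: 172831/28805 ≈ 6.0000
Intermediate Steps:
W(T, m) = 6 (W(T, m) = -(-1 - 5) = -1*(-6) = 6)
Y = 1/28805 ≈ 3.4716e-5
W(c(2, 5), 70) + Y = 6 + 1/28805 = 172831/28805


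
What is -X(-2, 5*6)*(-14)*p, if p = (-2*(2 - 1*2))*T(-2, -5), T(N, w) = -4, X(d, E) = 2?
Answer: 0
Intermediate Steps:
p = 0 (p = -2*(2 - 1*2)*(-4) = -2*(2 - 2)*(-4) = -2*0*(-4) = 0*(-4) = 0)
-X(-2, 5*6)*(-14)*p = -2*(-14)*0 = -(-28)*0 = -1*0 = 0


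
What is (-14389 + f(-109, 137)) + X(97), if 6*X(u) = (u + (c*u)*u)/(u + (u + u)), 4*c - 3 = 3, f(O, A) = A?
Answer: -512779/36 ≈ -14244.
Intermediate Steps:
c = 3/2 (c = ¾ + (¼)*3 = ¾ + ¾ = 3/2 ≈ 1.5000)
X(u) = (u + 3*u²/2)/(18*u) (X(u) = ((u + (3*u/2)*u)/(u + (u + u)))/6 = ((u + 3*u²/2)/(u + 2*u))/6 = ((u + 3*u²/2)/((3*u)))/6 = ((u + 3*u²/2)*(1/(3*u)))/6 = ((u + 3*u²/2)/(3*u))/6 = (u + 3*u²/2)/(18*u))
(-14389 + f(-109, 137)) + X(97) = (-14389 + 137) + (1/18 + (1/12)*97) = -14252 + (1/18 + 97/12) = -14252 + 293/36 = -512779/36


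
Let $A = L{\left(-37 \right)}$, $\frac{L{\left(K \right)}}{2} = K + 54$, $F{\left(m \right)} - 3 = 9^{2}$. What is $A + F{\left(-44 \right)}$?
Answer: $118$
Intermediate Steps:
$F{\left(m \right)} = 84$ ($F{\left(m \right)} = 3 + 9^{2} = 3 + 81 = 84$)
$L{\left(K \right)} = 108 + 2 K$ ($L{\left(K \right)} = 2 \left(K + 54\right) = 2 \left(54 + K\right) = 108 + 2 K$)
$A = 34$ ($A = 108 + 2 \left(-37\right) = 108 - 74 = 34$)
$A + F{\left(-44 \right)} = 34 + 84 = 118$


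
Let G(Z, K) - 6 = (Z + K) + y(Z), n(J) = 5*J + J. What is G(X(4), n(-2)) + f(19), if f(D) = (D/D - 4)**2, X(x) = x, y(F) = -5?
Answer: 2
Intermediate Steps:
n(J) = 6*J
f(D) = 9 (f(D) = (1 - 4)**2 = (-3)**2 = 9)
G(Z, K) = 1 + K + Z (G(Z, K) = 6 + ((Z + K) - 5) = 6 + ((K + Z) - 5) = 6 + (-5 + K + Z) = 1 + K + Z)
G(X(4), n(-2)) + f(19) = (1 + 6*(-2) + 4) + 9 = (1 - 12 + 4) + 9 = -7 + 9 = 2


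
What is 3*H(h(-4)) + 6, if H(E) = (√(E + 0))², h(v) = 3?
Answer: 15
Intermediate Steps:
H(E) = E (H(E) = (√E)² = E)
3*H(h(-4)) + 6 = 3*3 + 6 = 9 + 6 = 15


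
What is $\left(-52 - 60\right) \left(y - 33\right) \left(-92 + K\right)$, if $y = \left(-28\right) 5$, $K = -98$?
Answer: $-3681440$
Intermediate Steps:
$y = -140$
$\left(-52 - 60\right) \left(y - 33\right) \left(-92 + K\right) = \left(-52 - 60\right) \left(-140 - 33\right) \left(-92 - 98\right) = \left(-112\right) \left(-173\right) \left(-190\right) = 19376 \left(-190\right) = -3681440$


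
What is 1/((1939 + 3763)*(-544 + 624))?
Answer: 1/456160 ≈ 2.1922e-6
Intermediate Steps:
1/((1939 + 3763)*(-544 + 624)) = 1/(5702*80) = 1/456160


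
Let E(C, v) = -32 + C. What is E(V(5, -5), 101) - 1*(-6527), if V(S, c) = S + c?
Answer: 6495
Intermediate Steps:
E(V(5, -5), 101) - 1*(-6527) = (-32 + (5 - 5)) - 1*(-6527) = (-32 + 0) + 6527 = -32 + 6527 = 6495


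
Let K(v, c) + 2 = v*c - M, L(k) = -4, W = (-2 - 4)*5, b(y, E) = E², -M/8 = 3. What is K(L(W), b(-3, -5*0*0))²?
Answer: 484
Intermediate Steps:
M = -24 (M = -8*3 = -24)
W = -30 (W = -6*5 = -30)
K(v, c) = 22 + c*v (K(v, c) = -2 + (v*c - 1*(-24)) = -2 + (c*v + 24) = -2 + (24 + c*v) = 22 + c*v)
K(L(W), b(-3, -5*0*0))² = (22 + (-5*0*0)²*(-4))² = (22 + (0*0)²*(-4))² = (22 + 0²*(-4))² = (22 + 0*(-4))² = (22 + 0)² = 22² = 484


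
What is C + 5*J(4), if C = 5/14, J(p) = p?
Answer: 285/14 ≈ 20.357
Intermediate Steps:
C = 5/14 (C = 5*(1/14) = 5/14 ≈ 0.35714)
C + 5*J(4) = 5/14 + 5*4 = 5/14 + 20 = 285/14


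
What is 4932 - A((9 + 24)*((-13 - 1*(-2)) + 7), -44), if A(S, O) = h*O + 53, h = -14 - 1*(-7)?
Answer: 4571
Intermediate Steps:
h = -7 (h = -14 + 7 = -7)
A(S, O) = 53 - 7*O (A(S, O) = -7*O + 53 = 53 - 7*O)
4932 - A((9 + 24)*((-13 - 1*(-2)) + 7), -44) = 4932 - (53 - 7*(-44)) = 4932 - (53 + 308) = 4932 - 1*361 = 4932 - 361 = 4571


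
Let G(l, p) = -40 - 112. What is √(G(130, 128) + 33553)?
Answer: √33401 ≈ 182.76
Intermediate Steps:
G(l, p) = -152
√(G(130, 128) + 33553) = √(-152 + 33553) = √33401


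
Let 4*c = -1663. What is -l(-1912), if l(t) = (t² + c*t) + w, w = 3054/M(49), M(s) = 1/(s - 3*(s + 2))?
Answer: -4133042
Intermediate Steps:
c = -1663/4 (c = (¼)*(-1663) = -1663/4 ≈ -415.75)
M(s) = 1/(-6 - 2*s) (M(s) = 1/(s - 3*(2 + s)) = 1/(s + (-6 - 3*s)) = 1/(-6 - 2*s))
w = -317616 (w = 3054/((-1/(6 + 2*49))) = 3054/((-1/(6 + 98))) = 3054/((-1/104)) = 3054/((-1*1/104)) = 3054/(-1/104) = 3054*(-104) = -317616)
l(t) = -317616 + t² - 1663*t/4 (l(t) = (t² - 1663*t/4) - 317616 = -317616 + t² - 1663*t/4)
-l(-1912) = -(-317616 + (-1912)² - 1663/4*(-1912)) = -(-317616 + 3655744 + 794914) = -1*4133042 = -4133042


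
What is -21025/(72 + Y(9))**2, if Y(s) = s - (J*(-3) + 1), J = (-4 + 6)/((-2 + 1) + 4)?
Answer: -21025/6724 ≈ -3.1269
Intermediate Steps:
J = 2/3 (J = 2/(-1 + 4) = 2/3 ≈ 0.66667)
Y(s) = 1 + s (Y(s) = s - ((2/3)*(-3) + 1) = s - (-2 + 1) = s - 1*(-1) = s + 1 = 1 + s)
-21025/(72 + Y(9))**2 = -21025/(72 + (1 + 9))**2 = -21025/(72 + 10)**2 = -21025/(82**2) = -21025/6724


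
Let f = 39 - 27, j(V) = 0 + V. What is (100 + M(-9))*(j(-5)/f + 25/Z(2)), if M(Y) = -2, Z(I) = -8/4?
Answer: -7595/6 ≈ -1265.8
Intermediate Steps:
j(V) = V
f = 12
Z(I) = -2 (Z(I) = -8*1/4 = -2)
(100 + M(-9))*(j(-5)/f + 25/Z(2)) = (100 - 2)*(-5/12 + 25/(-2)) = 98*(-5*1/12 + 25*(-1/2)) = 98*(-5/12 - 25/2) = 98*(-155/12) = -7595/6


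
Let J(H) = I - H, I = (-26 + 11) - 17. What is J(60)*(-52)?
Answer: 4784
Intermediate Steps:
I = -32 (I = -15 - 17 = -32)
J(H) = -32 - H
J(60)*(-52) = (-32 - 1*60)*(-52) = (-32 - 60)*(-52) = -92*(-52) = 4784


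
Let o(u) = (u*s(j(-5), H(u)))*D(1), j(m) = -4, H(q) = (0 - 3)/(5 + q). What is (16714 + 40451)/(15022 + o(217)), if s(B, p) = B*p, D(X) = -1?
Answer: 423021/111076 ≈ 3.8084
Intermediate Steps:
H(q) = -3/(5 + q)
o(u) = -12*u/(5 + u) (o(u) = (u*(-(-12)/(5 + u)))*(-1) = (u*(12/(5 + u)))*(-1) = (12*u/(5 + u))*(-1) = -12*u/(5 + u))
(16714 + 40451)/(15022 + o(217)) = (16714 + 40451)/(15022 - 12*217/(5 + 217)) = 57165/(15022 - 12*217/222) = 57165/(15022 - 12*217*1/222) = 57165/(15022 - 434/37) = 57165/(555380/37) = 57165*(37/555380) = 423021/111076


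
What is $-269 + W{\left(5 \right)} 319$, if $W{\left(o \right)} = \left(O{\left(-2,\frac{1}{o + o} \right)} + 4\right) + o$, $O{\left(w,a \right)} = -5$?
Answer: $1007$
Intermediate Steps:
$W{\left(o \right)} = -1 + o$ ($W{\left(o \right)} = \left(-5 + 4\right) + o = -1 + o$)
$-269 + W{\left(5 \right)} 319 = -269 + \left(-1 + 5\right) 319 = -269 + 4 \cdot 319 = -269 + 1276 = 1007$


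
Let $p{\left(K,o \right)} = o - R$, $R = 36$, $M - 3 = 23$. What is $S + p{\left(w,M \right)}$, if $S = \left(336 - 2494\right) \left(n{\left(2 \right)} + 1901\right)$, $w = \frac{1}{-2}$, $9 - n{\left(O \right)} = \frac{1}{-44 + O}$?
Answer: $- \frac{86558669}{21} \approx -4.1218 \cdot 10^{6}$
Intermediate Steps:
$M = 26$ ($M = 3 + 23 = 26$)
$n{\left(O \right)} = 9 - \frac{1}{-44 + O}$
$w = - \frac{1}{2} \approx -0.5$
$S = - \frac{86558459}{21}$ ($S = \left(336 - 2494\right) \left(\frac{-397 + 9 \cdot 2}{-44 + 2} + 1901\right) = - 2158 \left(\frac{-397 + 18}{-42} + 1901\right) = - 2158 \left(\left(- \frac{1}{42}\right) \left(-379\right) + 1901\right) = - 2158 \left(\frac{379}{42} + 1901\right) = \left(-2158\right) \frac{80221}{42} = - \frac{86558459}{21} \approx -4.1218 \cdot 10^{6}$)
$p{\left(K,o \right)} = -36 + o$ ($p{\left(K,o \right)} = o - 36 = -36 + o$)
$S + p{\left(w,M \right)} = - \frac{86558459}{21} + \left(-36 + 26\right) = - \frac{86558459}{21} - 10 = - \frac{86558669}{21}$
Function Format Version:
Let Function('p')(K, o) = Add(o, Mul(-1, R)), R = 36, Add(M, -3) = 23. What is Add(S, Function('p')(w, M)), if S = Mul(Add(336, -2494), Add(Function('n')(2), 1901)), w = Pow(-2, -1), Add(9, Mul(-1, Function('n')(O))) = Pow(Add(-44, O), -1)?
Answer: Rational(-86558669, 21) ≈ -4.1218e+6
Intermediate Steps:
M = 26 (M = Add(3, 23) = 26)
Function('n')(O) = Add(9, Mul(-1, Pow(Add(-44, O), -1)))
w = Rational(-1, 2) ≈ -0.50000
S = Rational(-86558459, 21) (S = Mul(Add(336, -2494), Add(Mul(Pow(Add(-44, 2), -1), Add(-397, Mul(9, 2))), 1901)) = Mul(-2158, Add(Mul(Pow(-42, -1), Add(-397, 18)), 1901)) = Mul(-2158, Add(Mul(Rational(-1, 42), -379), 1901)) = Mul(-2158, Add(Rational(379, 42), 1901)) = Mul(-2158, Rational(80221, 42)) = Rational(-86558459, 21) ≈ -4.1218e+6)
Function('p')(K, o) = Add(-36, o) (Function('p')(K, o) = Add(o, Mul(-1, 36)) = Add(o, -36) = Add(-36, o))
Add(S, Function('p')(w, M)) = Add(Rational(-86558459, 21), Add(-36, 26)) = Add(Rational(-86558459, 21), -10) = Rational(-86558669, 21)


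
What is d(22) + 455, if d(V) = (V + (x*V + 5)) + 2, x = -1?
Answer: 462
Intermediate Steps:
d(V) = 7 (d(V) = (V + (-V + 5)) + 2 = (V + (5 - V)) + 2 = 5 + 2 = 7)
d(22) + 455 = 7 + 455 = 462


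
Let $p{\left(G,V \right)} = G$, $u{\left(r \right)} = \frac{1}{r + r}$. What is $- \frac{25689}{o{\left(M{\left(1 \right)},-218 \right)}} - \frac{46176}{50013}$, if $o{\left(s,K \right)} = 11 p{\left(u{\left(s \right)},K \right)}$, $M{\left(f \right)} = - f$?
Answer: $\frac{856353326}{183381} \approx 4669.8$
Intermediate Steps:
$u{\left(r \right)} = \frac{1}{2 r}$
$o{\left(s,K \right)} = \frac{11}{2 s}$ ($o{\left(s,K \right)} = 11 \frac{1}{2 s} = \frac{11}{2 s}$)
$- \frac{25689}{o{\left(M{\left(1 \right)},-218 \right)}} - \frac{46176}{50013} = - \frac{25689}{\frac{11}{2} \frac{1}{\left(-1\right) 1}} - \frac{46176}{50013} = - \frac{25689}{\frac{11}{2} \frac{1}{-1}} - \frac{15392}{16671} = - \frac{25689}{\frac{11}{2} \left(-1\right)} - \frac{15392}{16671} = - \frac{25689}{- \frac{11}{2}} - \frac{15392}{16671} = \left(-25689\right) \left(- \frac{2}{11}\right) - \frac{15392}{16671} = \frac{51378}{11} - \frac{15392}{16671} = \frac{856353326}{183381}$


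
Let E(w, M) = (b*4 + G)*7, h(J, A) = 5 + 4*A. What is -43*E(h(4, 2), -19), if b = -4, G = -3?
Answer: 5719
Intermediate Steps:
E(w, M) = -133 (E(w, M) = (-4*4 - 3)*7 = (-16 - 3)*7 = -19*7 = -133)
-43*E(h(4, 2), -19) = -43*(-133) = 5719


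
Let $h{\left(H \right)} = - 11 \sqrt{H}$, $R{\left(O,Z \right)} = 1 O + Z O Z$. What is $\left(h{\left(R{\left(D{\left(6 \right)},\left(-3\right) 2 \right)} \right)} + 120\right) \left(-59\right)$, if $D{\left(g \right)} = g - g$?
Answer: $-7080$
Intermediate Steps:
$D{\left(g \right)} = 0$
$R{\left(O,Z \right)} = O + O Z^{2}$ ($R{\left(O,Z \right)} = O + O Z Z = O + O Z^{2}$)
$\left(h{\left(R{\left(D{\left(6 \right)},\left(-3\right) 2 \right)} \right)} + 120\right) \left(-59\right) = \left(- 11 \sqrt{0 \left(1 + \left(\left(-3\right) 2\right)^{2}\right)} + 120\right) \left(-59\right) = \left(- 11 \sqrt{0 \left(1 + \left(-6\right)^{2}\right)} + 120\right) \left(-59\right) = \left(- 11 \sqrt{0 \left(1 + 36\right)} + 120\right) \left(-59\right) = \left(- 11 \sqrt{0 \cdot 37} + 120\right) \left(-59\right) = \left(- 11 \sqrt{0} + 120\right) \left(-59\right) = \left(\left(-11\right) 0 + 120\right) \left(-59\right) = \left(0 + 120\right) \left(-59\right) = 120 \left(-59\right) = -7080$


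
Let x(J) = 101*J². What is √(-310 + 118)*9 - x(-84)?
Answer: -712656 + 72*I*√3 ≈ -7.1266e+5 + 124.71*I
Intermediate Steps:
√(-310 + 118)*9 - x(-84) = √(-310 + 118)*9 - 101*(-84)² = √(-192)*9 - 101*7056 = (8*I*√3)*9 - 1*712656 = 72*I*√3 - 712656 = -712656 + 72*I*√3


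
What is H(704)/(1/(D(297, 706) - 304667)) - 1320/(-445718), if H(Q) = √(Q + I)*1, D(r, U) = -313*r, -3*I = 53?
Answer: 660/222859 - 397628*√6177/3 ≈ -1.0417e+7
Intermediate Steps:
I = -53/3 (I = -⅓*53 = -53/3 ≈ -17.667)
H(Q) = √(-53/3 + Q) (H(Q) = √(Q - 53/3)*1 = √(-53/3 + Q)*1 = √(-53/3 + Q))
H(704)/(1/(D(297, 706) - 304667)) - 1320/(-445718) = (√(-159 + 9*704)/3)/(1/(-313*297 - 304667)) - 1320/(-445718) = (√(-159 + 6336)/3)/(1/(-92961 - 304667)) - 1320*(-1/445718) = (√6177/3)/(1/(-397628)) + 660/222859 = (√6177/3)/(-1/397628) + 660/222859 = (√6177/3)*(-397628) + 660/222859 = -397628*√6177/3 + 660/222859 = 660/222859 - 397628*√6177/3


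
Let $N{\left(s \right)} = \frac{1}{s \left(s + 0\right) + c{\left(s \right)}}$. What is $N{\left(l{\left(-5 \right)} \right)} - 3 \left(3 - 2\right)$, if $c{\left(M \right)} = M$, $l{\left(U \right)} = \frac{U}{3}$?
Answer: $- \frac{21}{10} \approx -2.1$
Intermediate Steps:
$l{\left(U \right)} = \frac{U}{3}$ ($l{\left(U \right)} = U \frac{1}{3} = \frac{U}{3}$)
$N{\left(s \right)} = \frac{1}{s + s^{2}}$ ($N{\left(s \right)} = \frac{1}{s \left(s + 0\right) + s} = \frac{1}{s s + s} = \frac{1}{s^{2} + s} = \frac{1}{s + s^{2}}$)
$N{\left(l{\left(-5 \right)} \right)} - 3 \left(3 - 2\right) = \frac{1}{\frac{1}{3} \left(-5\right) \left(1 + \frac{1}{3} \left(-5\right)\right)} - 3 \left(3 - 2\right) = \frac{1}{\left(- \frac{5}{3}\right) \left(1 - \frac{5}{3}\right)} - 3 \left(3 - 2\right) = - \frac{3}{5 \left(- \frac{2}{3}\right)} - 3 = \left(- \frac{3}{5}\right) \left(- \frac{3}{2}\right) - 3 = \frac{9}{10} - 3 = - \frac{21}{10}$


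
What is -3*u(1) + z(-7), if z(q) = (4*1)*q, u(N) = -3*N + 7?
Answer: -40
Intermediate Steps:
u(N) = 7 - 3*N
z(q) = 4*q
-3*u(1) + z(-7) = -3*(7 - 3*1) + 4*(-7) = -3*(7 - 3) - 28 = -3*4 - 28 = -12 - 28 = -40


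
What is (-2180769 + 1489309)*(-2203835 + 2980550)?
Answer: -537067353900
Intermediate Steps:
(-2180769 + 1489309)*(-2203835 + 2980550) = -691460*776715 = -537067353900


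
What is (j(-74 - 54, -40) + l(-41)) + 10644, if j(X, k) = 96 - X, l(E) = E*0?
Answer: 10868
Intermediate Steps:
l(E) = 0
(j(-74 - 54, -40) + l(-41)) + 10644 = ((96 - (-74 - 54)) + 0) + 10644 = ((96 - 1*(-128)) + 0) + 10644 = ((96 + 128) + 0) + 10644 = (224 + 0) + 10644 = 224 + 10644 = 10868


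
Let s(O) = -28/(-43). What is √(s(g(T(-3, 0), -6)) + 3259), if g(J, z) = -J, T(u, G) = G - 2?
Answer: 17*√20855/43 ≈ 57.093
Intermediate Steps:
T(u, G) = -2 + G
s(O) = 28/43 (s(O) = -28*(-1/43) = 28/43)
√(s(g(T(-3, 0), -6)) + 3259) = √(28/43 + 3259) = √(140165/43) = 17*√20855/43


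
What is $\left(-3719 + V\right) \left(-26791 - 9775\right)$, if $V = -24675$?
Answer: $1038255004$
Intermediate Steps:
$\left(-3719 + V\right) \left(-26791 - 9775\right) = \left(-3719 - 24675\right) \left(-26791 - 9775\right) = \left(-28394\right) \left(-36566\right) = 1038255004$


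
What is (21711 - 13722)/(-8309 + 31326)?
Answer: 7989/23017 ≈ 0.34709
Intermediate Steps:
(21711 - 13722)/(-8309 + 31326) = 7989/23017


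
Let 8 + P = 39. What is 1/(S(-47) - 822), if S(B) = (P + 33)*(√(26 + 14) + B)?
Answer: -383/1450506 - 32*√10/3626265 ≈ -0.00029195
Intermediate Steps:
P = 31 (P = -8 + 39 = 31)
S(B) = 64*B + 128*√10 (S(B) = (31 + 33)*(√(26 + 14) + B) = 64*(√40 + B) = 64*(2*√10 + B) = 64*(B + 2*√10) = 64*B + 128*√10)
1/(S(-47) - 822) = 1/((64*(-47) + 128*√10) - 822) = 1/((-3008 + 128*√10) - 822) = 1/(-3830 + 128*√10)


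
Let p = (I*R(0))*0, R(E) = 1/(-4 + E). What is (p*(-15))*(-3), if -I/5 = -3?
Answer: 0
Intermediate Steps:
I = 15 (I = -5*(-3) = 15)
p = 0 (p = (15/(-4 + 0))*0 = (15/(-4))*0 = (15*(-1/4))*0 = -15/4*0 = 0)
(p*(-15))*(-3) = (0*(-15))*(-3) = 0*(-3) = 0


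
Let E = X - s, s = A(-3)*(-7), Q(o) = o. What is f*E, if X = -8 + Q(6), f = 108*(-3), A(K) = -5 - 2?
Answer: 16524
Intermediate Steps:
A(K) = -7
f = -324
X = -2 (X = -8 + 6 = -2)
s = 49 (s = -7*(-7) = 49)
E = -51 (E = -2 - 1*49 = -2 - 49 = -51)
f*E = -324*(-51) = 16524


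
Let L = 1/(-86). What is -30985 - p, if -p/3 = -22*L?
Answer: -1332322/43 ≈ -30984.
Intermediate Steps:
L = -1/86 ≈ -0.011628
p = -33/43 (p = -(-66)*(-1)/86 = -3*11/43 = -33/43 ≈ -0.76744)
-30985 - p = -30985 - 1*(-33/43) = -30985 + 33/43 = -1332322/43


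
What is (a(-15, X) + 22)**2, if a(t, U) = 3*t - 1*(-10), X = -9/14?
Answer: 169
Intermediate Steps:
X = -9/14 (X = -9*1/14 = -9/14 ≈ -0.64286)
a(t, U) = 10 + 3*t (a(t, U) = 3*t + 10 = 10 + 3*t)
(a(-15, X) + 22)**2 = ((10 + 3*(-15)) + 22)**2 = ((10 - 45) + 22)**2 = (-35 + 22)**2 = (-13)**2 = 169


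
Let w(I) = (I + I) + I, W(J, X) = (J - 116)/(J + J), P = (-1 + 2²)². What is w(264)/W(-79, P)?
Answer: 41712/65 ≈ 641.72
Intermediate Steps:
P = 9 (P = (-1 + 4)² = 3² = 9)
W(J, X) = (-116 + J)/(2*J) (W(J, X) = (-116 + J)/((2*J)) = (-116 + J)*(1/(2*J)) = (-116 + J)/(2*J))
w(I) = 3*I (w(I) = 2*I + I = 3*I)
w(264)/W(-79, P) = (3*264)/(((½)*(-116 - 79)/(-79))) = 792/(((½)*(-1/79)*(-195))) = 792/(195/158) = 792*(158/195) = 41712/65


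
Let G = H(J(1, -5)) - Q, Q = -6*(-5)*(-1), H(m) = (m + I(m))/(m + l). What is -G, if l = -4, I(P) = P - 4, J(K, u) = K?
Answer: -92/3 ≈ -30.667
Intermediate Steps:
I(P) = -4 + P
H(m) = (-4 + 2*m)/(-4 + m) (H(m) = (m + (-4 + m))/(m - 4) = (-4 + 2*m)/(-4 + m))
Q = -30 (Q = 30*(-1) = -30)
G = 92/3 (G = 2*(-2 + 1)/(-4 + 1) - 1*(-30) = 2*(-1)/(-3) + 30 = 2*(-⅓)*(-1) + 30 = ⅔ + 30 = 92/3 ≈ 30.667)
-G = -1*92/3 = -92/3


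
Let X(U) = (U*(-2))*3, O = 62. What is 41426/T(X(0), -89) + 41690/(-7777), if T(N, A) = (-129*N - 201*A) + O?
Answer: -38746108/12691357 ≈ -3.0530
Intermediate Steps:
X(U) = -6*U (X(U) = -2*U*3 = -6*U)
T(N, A) = 62 - 201*A - 129*N (T(N, A) = (-129*N - 201*A) + 62 = (-201*A - 129*N) + 62 = 62 - 201*A - 129*N)
41426/T(X(0), -89) + 41690/(-7777) = 41426/(62 - 201*(-89) - (-774)*0) + 41690/(-7777) = 41426/(62 + 17889 - 129*0) + 41690*(-1/7777) = 41426/(62 + 17889 + 0) - 3790/707 = 41426/17951 - 3790/707 = -38746108/12691357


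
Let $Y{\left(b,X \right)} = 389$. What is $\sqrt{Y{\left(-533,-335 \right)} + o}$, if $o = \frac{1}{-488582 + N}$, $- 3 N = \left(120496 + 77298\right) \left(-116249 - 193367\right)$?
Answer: $\frac{\sqrt{1458820406496099442823870}}{61238721358} \approx 19.723$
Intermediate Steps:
$N = \frac{61240187104}{3}$ ($N = - \frac{\left(120496 + 77298\right) \left(-116249 - 193367\right)}{3} = - \frac{197794 \left(-309616\right)}{3} = \left(- \frac{1}{3}\right) \left(-61240187104\right) = \frac{61240187104}{3} \approx 2.0413 \cdot 10^{10}$)
$o = \frac{3}{61238721358}$ ($o = \frac{1}{-488582 + \frac{61240187104}{3}} = \frac{1}{\frac{61238721358}{3}} = \frac{3}{61238721358} \approx 4.8989 \cdot 10^{-11}$)
$\sqrt{Y{\left(-533,-335 \right)} + o} = \sqrt{389 + \frac{3}{61238721358}} = \sqrt{\frac{23821862608265}{61238721358}} = \frac{\sqrt{1458820406496099442823870}}{61238721358}$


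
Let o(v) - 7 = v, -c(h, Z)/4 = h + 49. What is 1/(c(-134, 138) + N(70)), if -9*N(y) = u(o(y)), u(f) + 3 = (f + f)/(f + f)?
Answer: 9/3062 ≈ 0.0029393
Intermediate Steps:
c(h, Z) = -196 - 4*h (c(h, Z) = -4*(h + 49) = -4*(49 + h) = -196 - 4*h)
o(v) = 7 + v
u(f) = -2 (u(f) = -3 + (f + f)/(f + f) = -3 + (2*f)/((2*f)) = -3 + (2*f)*(1/(2*f)) = -3 + 1 = -2)
N(y) = 2/9 (N(y) = -⅑*(-2) = 2/9)
1/(c(-134, 138) + N(70)) = 1/((-196 - 4*(-134)) + 2/9) = 1/((-196 + 536) + 2/9) = 1/(340 + 2/9) = 1/(3062/9) = 9/3062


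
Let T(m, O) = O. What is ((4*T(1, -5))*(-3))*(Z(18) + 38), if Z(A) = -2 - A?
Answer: 1080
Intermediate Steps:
((4*T(1, -5))*(-3))*(Z(18) + 38) = ((4*(-5))*(-3))*((-2 - 1*18) + 38) = (-20*(-3))*((-2 - 18) + 38) = 60*(-20 + 38) = 60*18 = 1080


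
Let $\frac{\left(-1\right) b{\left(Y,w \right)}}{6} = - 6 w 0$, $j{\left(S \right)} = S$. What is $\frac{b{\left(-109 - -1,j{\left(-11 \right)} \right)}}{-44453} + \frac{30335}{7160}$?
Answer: $\frac{6067}{1432} \approx 4.2367$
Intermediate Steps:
$b{\left(Y,w \right)} = 0$ ($b{\left(Y,w \right)} = - 6 - 6 w 0 = \left(-6\right) 0 = 0$)
$\frac{b{\left(-109 - -1,j{\left(-11 \right)} \right)}}{-44453} + \frac{30335}{7160} = \frac{0}{-44453} + \frac{30335}{7160} = 0 \left(- \frac{1}{44453}\right) + 30335 \cdot \frac{1}{7160} = 0 + \frac{6067}{1432} = \frac{6067}{1432}$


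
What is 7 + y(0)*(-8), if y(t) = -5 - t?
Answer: 47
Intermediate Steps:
7 + y(0)*(-8) = 7 + (-5 - 1*0)*(-8) = 7 + (-5 + 0)*(-8) = 7 - 5*(-8) = 7 + 40 = 47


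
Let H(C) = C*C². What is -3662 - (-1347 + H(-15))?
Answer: 1060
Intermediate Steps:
H(C) = C³
-3662 - (-1347 + H(-15)) = -3662 - (-1347 + (-15)³) = -3662 - (-1347 - 3375) = -3662 - 1*(-4722) = -3662 + 4722 = 1060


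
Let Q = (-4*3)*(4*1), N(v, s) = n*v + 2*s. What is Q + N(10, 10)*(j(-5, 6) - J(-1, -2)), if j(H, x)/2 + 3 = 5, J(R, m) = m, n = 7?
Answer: 492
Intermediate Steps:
N(v, s) = 2*s + 7*v (N(v, s) = 7*v + 2*s = 2*s + 7*v)
Q = -48 (Q = -12*4 = -48)
j(H, x) = 4 (j(H, x) = -6 + 2*5 = -6 + 10 = 4)
Q + N(10, 10)*(j(-5, 6) - J(-1, -2)) = -48 + (2*10 + 7*10)*(4 - 1*(-2)) = -48 + (20 + 70)*(4 + 2) = -48 + 90*6 = -48 + 540 = 492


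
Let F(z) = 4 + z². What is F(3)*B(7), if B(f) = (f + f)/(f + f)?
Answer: 13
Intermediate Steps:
B(f) = 1 (B(f) = (2*f)/((2*f)) = (2*f)*(1/(2*f)) = 1)
F(3)*B(7) = (4 + 3²)*1 = (4 + 9)*1 = 13*1 = 13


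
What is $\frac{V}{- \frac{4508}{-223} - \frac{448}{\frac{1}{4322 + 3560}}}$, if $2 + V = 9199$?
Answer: $- \frac{2050931}{787438820} \approx -0.0026046$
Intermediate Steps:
$V = 9197$ ($V = -2 + 9199 = 9197$)
$\frac{V}{- \frac{4508}{-223} - \frac{448}{\frac{1}{4322 + 3560}}} = \frac{9197}{- \frac{4508}{-223} - \frac{448}{\frac{1}{4322 + 3560}}} = \frac{9197}{\left(-4508\right) \left(- \frac{1}{223}\right) - \frac{448}{\frac{1}{7882}}} = \frac{9197}{\frac{4508}{223} - 448 \frac{1}{\frac{1}{7882}}} = \frac{9197}{\frac{4508}{223} - 3531136} = \frac{9197}{- \frac{787438820}{223}} = 9197 \left(- \frac{223}{787438820}\right) = - \frac{2050931}{787438820}$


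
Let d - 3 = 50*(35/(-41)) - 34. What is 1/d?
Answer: -41/3021 ≈ -0.013572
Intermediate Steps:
d = -3021/41 (d = 3 + (50*(35/(-41)) - 34) = 3 + (50*(35*(-1/41)) - 34) = 3 + (50*(-35/41) - 34) = 3 + (-1750/41 - 34) = 3 - 3144/41 = -3021/41 ≈ -73.683)
1/d = 1/(-3021/41) = -41/3021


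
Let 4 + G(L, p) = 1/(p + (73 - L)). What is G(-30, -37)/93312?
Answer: -263/6158592 ≈ -4.2705e-5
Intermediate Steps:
G(L, p) = -4 + 1/(73 + p - L) (G(L, p) = -4 + 1/(p + (73 - L)) = -4 + 1/(73 + p - L))
G(-30, -37)/93312 = ((-291 - 4*(-37) + 4*(-30))/(73 - 37 - 1*(-30)))/93312 = ((-291 + 148 - 120)/(73 - 37 + 30))*(1/93312) = (-263/66)*(1/93312) = ((1/66)*(-263))*(1/93312) = -263/66*1/93312 = -263/6158592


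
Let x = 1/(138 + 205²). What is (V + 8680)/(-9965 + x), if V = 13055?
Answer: -5692005/2609654 ≈ -2.1811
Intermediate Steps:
x = 1/42163 (x = 1/(138 + 42025) = 1/42163 ≈ 2.3717e-5)
(V + 8680)/(-9965 + x) = (13055 + 8680)/(-9965 + 1/42163) = 21735/(-420154294/42163) = 21735*(-42163/420154294) = -5692005/2609654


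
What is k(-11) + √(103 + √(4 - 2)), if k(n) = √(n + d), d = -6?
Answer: √(103 + √2) + I*√17 ≈ 10.218 + 4.1231*I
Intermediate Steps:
k(n) = √(-6 + n) (k(n) = √(n - 6) = √(-6 + n))
k(-11) + √(103 + √(4 - 2)) = √(-6 - 11) + √(103 + √(4 - 2)) = √(-17) + √(103 + √2) = I*√17 + √(103 + √2) = √(103 + √2) + I*√17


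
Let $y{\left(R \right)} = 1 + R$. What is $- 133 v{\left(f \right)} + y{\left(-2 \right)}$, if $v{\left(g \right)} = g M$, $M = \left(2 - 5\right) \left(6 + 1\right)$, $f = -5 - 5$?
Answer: $-27931$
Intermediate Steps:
$f = -10$ ($f = -5 - 5 = -10$)
$M = -21$ ($M = \left(-3\right) 7 = -21$)
$v{\left(g \right)} = - 21 g$ ($v{\left(g \right)} = g \left(-21\right) = - 21 g$)
$- 133 v{\left(f \right)} + y{\left(-2 \right)} = - 133 \left(\left(-21\right) \left(-10\right)\right) + \left(1 - 2\right) = \left(-133\right) 210 - 1 = -27930 - 1 = -27931$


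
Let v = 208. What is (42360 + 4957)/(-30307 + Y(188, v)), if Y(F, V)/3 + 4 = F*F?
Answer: 47317/75713 ≈ 0.62495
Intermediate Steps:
Y(F, V) = -12 + 3*F**2 (Y(F, V) = -12 + 3*(F*F) = -12 + 3*F**2)
(42360 + 4957)/(-30307 + Y(188, v)) = (42360 + 4957)/(-30307 + (-12 + 3*188**2)) = 47317/(-30307 + (-12 + 3*35344)) = 47317/(-30307 + (-12 + 106032)) = 47317/(-30307 + 106020) = 47317/75713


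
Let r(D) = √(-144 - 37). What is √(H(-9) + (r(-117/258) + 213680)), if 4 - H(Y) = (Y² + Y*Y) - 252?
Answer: √(213774 + I*√181) ≈ 462.36 + 0.015*I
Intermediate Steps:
H(Y) = 256 - 2*Y² (H(Y) = 4 - ((Y² + Y*Y) - 252) = 4 - ((Y² + Y²) - 252) = 4 - (2*Y² - 252) = 4 - (-252 + 2*Y²) = 4 + (252 - 2*Y²) = 256 - 2*Y²)
r(D) = I*√181 (r(D) = √(-181) = I*√181)
√(H(-9) + (r(-117/258) + 213680)) = √((256 - 2*(-9)²) + (I*√181 + 213680)) = √((256 - 2*81) + (213680 + I*√181)) = √((256 - 162) + (213680 + I*√181)) = √(94 + (213680 + I*√181)) = √(213774 + I*√181)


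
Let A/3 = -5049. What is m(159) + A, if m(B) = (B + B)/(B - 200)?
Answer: -621345/41 ≈ -15155.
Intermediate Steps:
A = -15147 (A = 3*(-5049) = -15147)
m(B) = 2*B/(-200 + B) (m(B) = (2*B)/(-200 + B) = 2*B/(-200 + B))
m(159) + A = 2*159/(-200 + 159) - 15147 = 2*159/(-41) - 15147 = 2*159*(-1/41) - 15147 = -318/41 - 15147 = -621345/41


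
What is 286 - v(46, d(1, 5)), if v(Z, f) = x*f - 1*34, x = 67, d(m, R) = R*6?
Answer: -1690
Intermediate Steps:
d(m, R) = 6*R
v(Z, f) = -34 + 67*f (v(Z, f) = 67*f - 1*34 = 67*f - 34 = -34 + 67*f)
286 - v(46, d(1, 5)) = 286 - (-34 + 67*(6*5)) = 286 - (-34 + 67*30) = 286 - (-34 + 2010) = 286 - 1*1976 = 286 - 1976 = -1690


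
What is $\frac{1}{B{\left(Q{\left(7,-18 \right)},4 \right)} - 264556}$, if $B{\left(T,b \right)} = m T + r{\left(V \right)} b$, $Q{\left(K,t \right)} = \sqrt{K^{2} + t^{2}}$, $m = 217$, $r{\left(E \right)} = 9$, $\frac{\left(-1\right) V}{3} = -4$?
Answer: $- \frac{264520}{69953266203} - \frac{217 \sqrt{373}}{69953266203} \approx -3.8413 \cdot 10^{-6}$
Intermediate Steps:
$V = 12$ ($V = \left(-3\right) \left(-4\right) = 12$)
$B{\left(T,b \right)} = 9 b + 217 T$ ($B{\left(T,b \right)} = 217 T + 9 b = 9 b + 217 T$)
$\frac{1}{B{\left(Q{\left(7,-18 \right)},4 \right)} - 264556} = \frac{1}{\left(9 \cdot 4 + 217 \sqrt{7^{2} + \left(-18\right)^{2}}\right) - 264556} = \frac{1}{\left(36 + 217 \sqrt{49 + 324}\right) - 264556} = \frac{1}{\left(36 + 217 \sqrt{373}\right) - 264556} = \frac{1}{-264520 + 217 \sqrt{373}}$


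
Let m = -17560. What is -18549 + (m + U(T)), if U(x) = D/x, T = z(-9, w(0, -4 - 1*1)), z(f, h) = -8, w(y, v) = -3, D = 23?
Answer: -288895/8 ≈ -36112.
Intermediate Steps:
T = -8
U(x) = 23/x
-18549 + (m + U(T)) = -18549 + (-17560 + 23/(-8)) = -18549 + (-17560 + 23*(-1/8)) = -18549 + (-17560 - 23/8) = -18549 - 140503/8 = -288895/8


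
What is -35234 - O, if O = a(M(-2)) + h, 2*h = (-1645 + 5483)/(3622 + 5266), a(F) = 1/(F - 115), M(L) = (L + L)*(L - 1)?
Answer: -319362845/9064 ≈ -35234.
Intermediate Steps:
M(L) = 2*L*(-1 + L) (M(L) = (2*L)*(-1 + L) = 2*L*(-1 + L))
a(F) = 1/(-115 + F)
h = 19/88 (h = ((-1645 + 5483)/(3622 + 5266))/2 = (3838/8888)/2 = (3838*(1/8888))/2 = (1/2)*(19/44) = 19/88 ≈ 0.21591)
O = 1869/9064 (O = 1/(-115 + 2*(-2)*(-1 - 2)) + 19/88 = 1/(-115 + 2*(-2)*(-3)) + 19/88 = 1/(-115 + 12) + 19/88 = 1/(-103) + 19/88 = -1/103 + 19/88 = 1869/9064 ≈ 0.20620)
-35234 - O = -35234 - 1*1869/9064 = -35234 - 1869/9064 = -319362845/9064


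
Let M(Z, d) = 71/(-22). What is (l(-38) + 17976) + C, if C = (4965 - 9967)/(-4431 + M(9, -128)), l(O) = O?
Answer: 1750015758/97553 ≈ 17939.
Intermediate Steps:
M(Z, d) = -71/22 (M(Z, d) = 71*(-1/22) = -71/22)
C = 110044/97553 (C = (4965 - 9967)/(-4431 - 71/22) = -5002/(-97553/22) = -5002*(-22/97553) = 110044/97553 ≈ 1.1280)
(l(-38) + 17976) + C = (-38 + 17976) + 110044/97553 = 17938 + 110044/97553 = 1750015758/97553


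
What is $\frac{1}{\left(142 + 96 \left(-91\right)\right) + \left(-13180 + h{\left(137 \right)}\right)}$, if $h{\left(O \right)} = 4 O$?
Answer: $- \frac{1}{21226} \approx -4.7112 \cdot 10^{-5}$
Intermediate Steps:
$\frac{1}{\left(142 + 96 \left(-91\right)\right) + \left(-13180 + h{\left(137 \right)}\right)} = \frac{1}{\left(142 + 96 \left(-91\right)\right) + \left(-13180 + 4 \cdot 137\right)} = \frac{1}{\left(142 - 8736\right) + \left(-13180 + 548\right)} = \frac{1}{-8594 - 12632} = \frac{1}{-21226} = - \frac{1}{21226}$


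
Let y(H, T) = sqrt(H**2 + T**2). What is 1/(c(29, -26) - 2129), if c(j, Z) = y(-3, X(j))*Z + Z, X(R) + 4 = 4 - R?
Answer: -431/813885 + 26*sqrt(34)/813885 ≈ -0.00034329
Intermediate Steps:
X(R) = -R (X(R) = -4 + (4 - R) = -R)
c(j, Z) = Z + Z*sqrt(9 + j**2) (c(j, Z) = sqrt((-3)**2 + (-j)**2)*Z + Z = sqrt(9 + j**2)*Z + Z = Z*sqrt(9 + j**2) + Z = Z + Z*sqrt(9 + j**2))
1/(c(29, -26) - 2129) = 1/(-26*(1 + sqrt(9 + 29**2)) - 2129) = 1/(-26*(1 + sqrt(9 + 841)) - 2129) = 1/(-26*(1 + sqrt(850)) - 2129) = 1/(-26*(1 + 5*sqrt(34)) - 2129) = 1/((-26 - 130*sqrt(34)) - 2129) = 1/(-2155 - 130*sqrt(34))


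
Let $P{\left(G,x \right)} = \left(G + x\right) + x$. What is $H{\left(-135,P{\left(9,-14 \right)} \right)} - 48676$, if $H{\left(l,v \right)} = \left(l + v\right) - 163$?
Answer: $-48993$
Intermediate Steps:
$P{\left(G,x \right)} = G + 2 x$
$H{\left(l,v \right)} = -163 + l + v$
$H{\left(-135,P{\left(9,-14 \right)} \right)} - 48676 = \left(-163 - 135 + \left(9 + 2 \left(-14\right)\right)\right) - 48676 = \left(-163 - 135 + \left(9 - 28\right)\right) - 48676 = \left(-163 - 135 - 19\right) - 48676 = -317 - 48676 = -48993$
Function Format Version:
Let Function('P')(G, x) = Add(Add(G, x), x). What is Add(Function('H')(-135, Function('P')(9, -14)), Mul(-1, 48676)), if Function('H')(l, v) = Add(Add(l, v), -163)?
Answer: -48993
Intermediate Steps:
Function('P')(G, x) = Add(G, Mul(2, x))
Function('H')(l, v) = Add(-163, l, v)
Add(Function('H')(-135, Function('P')(9, -14)), Mul(-1, 48676)) = Add(Add(-163, -135, Add(9, Mul(2, -14))), Mul(-1, 48676)) = Add(Add(-163, -135, Add(9, -28)), -48676) = Add(Add(-163, -135, -19), -48676) = Add(-317, -48676) = -48993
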